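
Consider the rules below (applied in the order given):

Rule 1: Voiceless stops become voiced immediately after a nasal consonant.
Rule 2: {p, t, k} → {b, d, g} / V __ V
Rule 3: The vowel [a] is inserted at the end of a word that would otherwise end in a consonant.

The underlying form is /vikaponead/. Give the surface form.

vigaboneada

Rule 1 (post-nasal voicing): no segment meets the environment; /vikaponead/ is unchanged.
Rule 2 (intervocalic voicing): /k/ is a voiceless stop between vowels /i/ and /a/, so it voices to [g]. /p/ is a voiceless stop between vowels /a/ and /o/, so it voices to [b]. /vikaponead/ → vigabonead.
Rule 3 (final a-epenthesis): the form ends in the consonant /d/, so [a] is inserted word-finally. /vigabonead/ → vigaboneada.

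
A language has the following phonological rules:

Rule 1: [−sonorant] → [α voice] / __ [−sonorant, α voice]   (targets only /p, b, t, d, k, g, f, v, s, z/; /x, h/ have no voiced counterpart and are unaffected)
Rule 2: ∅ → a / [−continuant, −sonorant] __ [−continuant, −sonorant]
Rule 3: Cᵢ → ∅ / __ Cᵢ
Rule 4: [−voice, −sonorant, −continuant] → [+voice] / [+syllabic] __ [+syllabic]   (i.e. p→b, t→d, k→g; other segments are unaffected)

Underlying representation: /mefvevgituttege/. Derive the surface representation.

mevevgidudadege

Rule 1 (regressive voicing assimilation): /f/ precedes the voiced obstruent /v/, so it voices to [v] by assimilation. /mefvevgituttege/ → mevvevgituttege.
Rule 2 (stop-cluster a-epenthesis): /t/ and /t/ form a stop–stop cluster, so [a] is inserted between them. /mevvevgituttege/ → mevvevgitutatege.
Rule 3 (degemination): /vv/ is a geminate; the first /v/ deletes. /mevvevgitutatege/ → mevevgitutatege.
Rule 4 (intervocalic voicing): /t/ is a voiceless stop between vowels /i/ and /u/, so it voices to [d]. /t/ is a voiceless stop between vowels /u/ and /a/, so it voices to [d]. /t/ is a voiceless stop between vowels /a/ and /e/, so it voices to [d]. /mevevgitutatege/ → mevevgidudadege.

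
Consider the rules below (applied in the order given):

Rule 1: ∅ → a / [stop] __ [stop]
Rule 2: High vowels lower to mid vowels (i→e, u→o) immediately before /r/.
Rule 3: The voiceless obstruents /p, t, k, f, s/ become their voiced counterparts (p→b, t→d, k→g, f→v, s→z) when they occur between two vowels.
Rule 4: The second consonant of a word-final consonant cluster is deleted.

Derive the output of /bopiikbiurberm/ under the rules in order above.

bobiigabiorber

Rule 1 (stop-cluster a-epenthesis): /k/ and /b/ form a stop–stop cluster, so [a] is inserted between them. /bopiikbiurberm/ → bopiikabiurberm.
Rule 2 (pre-rhotic lowering): /u/ is a high vowel immediately before /r/, so it lowers to [o]. /bopiikabiurberm/ → bopiikabiorberm.
Rule 3 (intervocalic voicing): /p/ is a voiceless obstruent between vowels /o/ and /i/, so it voices to [b]. /k/ is a voiceless obstruent between vowels /i/ and /a/, so it voices to [g]. /bopiikabiorberm/ → bobiigabiorberm.
Rule 4 (final cluster simplification): /m/ is the second consonant of a word-final cluster /rm/, so it deletes. /bobiigabiorberm/ → bobiigabiorber.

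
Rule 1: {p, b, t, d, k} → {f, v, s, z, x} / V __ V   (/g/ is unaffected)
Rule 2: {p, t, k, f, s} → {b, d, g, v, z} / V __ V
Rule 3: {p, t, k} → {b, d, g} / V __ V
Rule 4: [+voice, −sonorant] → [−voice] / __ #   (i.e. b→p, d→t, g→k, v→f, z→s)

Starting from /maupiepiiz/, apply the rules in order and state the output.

Rule 1 (intervocalic spirantization): /p/ is a stop between vowels /u/ and /i/, so it spirantizes to the fricative [f]. /p/ is a stop between vowels /e/ and /i/, so it spirantizes to the fricative [f]. /maupiepiiz/ → maufiefiiz.
Rule 2 (intervocalic voicing): /f/ is a voiceless obstruent between vowels /u/ and /i/, so it voices to [v]. /f/ is a voiceless obstruent between vowels /e/ and /i/, so it voices to [v]. /maufiefiiz/ → mauvieviiz.
Rule 3 (intervocalic voicing): no segment meets the environment; /mauvieviiz/ is unchanged.
Rule 4 (final devoicing): /z/ is a voiced obstruent in word-final position, so it devoices to [s]. /mauvieviiz/ → mauvieviis.

mauvieviis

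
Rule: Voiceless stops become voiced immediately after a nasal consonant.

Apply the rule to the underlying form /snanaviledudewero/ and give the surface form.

snanaviledudewero

No segment of /snanaviledudewero/ meets the structural description of the rule, so the form surfaces unchanged.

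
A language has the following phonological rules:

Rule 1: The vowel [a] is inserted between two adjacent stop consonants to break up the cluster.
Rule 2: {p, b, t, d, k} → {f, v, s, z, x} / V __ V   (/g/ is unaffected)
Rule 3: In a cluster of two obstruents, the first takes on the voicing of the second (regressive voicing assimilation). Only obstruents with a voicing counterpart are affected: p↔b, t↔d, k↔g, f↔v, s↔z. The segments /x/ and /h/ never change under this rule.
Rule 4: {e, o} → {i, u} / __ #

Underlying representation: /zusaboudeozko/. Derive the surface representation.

Rule 1 (stop-cluster a-epenthesis): no segment meets the environment; /zusaboudeozko/ is unchanged.
Rule 2 (intervocalic spirantization): /b/ is a stop between vowels /a/ and /o/, so it spirantizes to the fricative [v]. /d/ is a stop between vowels /u/ and /e/, so it spirantizes to the fricative [z]. /zusaboudeozko/ → zusavouzeozko.
Rule 3 (regressive voicing assimilation): /z/ precedes the voiceless obstruent /k/, so it devoices to [s] by assimilation. /zusavouzeozko/ → zusavouzeosko.
Rule 4 (final vowel raising): /o/ is a mid vowel in word-final position, so it raises to [u]. /zusavouzeosko/ → zusavouzeosku.

zusavouzeosku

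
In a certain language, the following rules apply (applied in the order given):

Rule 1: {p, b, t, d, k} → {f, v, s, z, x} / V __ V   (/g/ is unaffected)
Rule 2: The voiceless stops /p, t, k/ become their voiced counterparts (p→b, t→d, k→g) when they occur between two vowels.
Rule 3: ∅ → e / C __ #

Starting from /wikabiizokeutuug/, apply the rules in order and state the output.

Rule 1 (intervocalic spirantization): /k/ is a stop between vowels /i/ and /a/, so it spirantizes to the fricative [x]. /b/ is a stop between vowels /a/ and /i/, so it spirantizes to the fricative [v]. /k/ is a stop between vowels /o/ and /e/, so it spirantizes to the fricative [x]. /t/ is a stop between vowels /u/ and /u/, so it spirantizes to the fricative [s]. /wikabiizokeutuug/ → wixaviizoxeusuug.
Rule 2 (intervocalic voicing): no segment meets the environment; /wixaviizoxeusuug/ is unchanged.
Rule 3 (final e-epenthesis): the form ends in the consonant /g/, so [e] is inserted word-finally. /wixaviizoxeusuug/ → wixaviizoxeusuuge.

wixaviizoxeusuuge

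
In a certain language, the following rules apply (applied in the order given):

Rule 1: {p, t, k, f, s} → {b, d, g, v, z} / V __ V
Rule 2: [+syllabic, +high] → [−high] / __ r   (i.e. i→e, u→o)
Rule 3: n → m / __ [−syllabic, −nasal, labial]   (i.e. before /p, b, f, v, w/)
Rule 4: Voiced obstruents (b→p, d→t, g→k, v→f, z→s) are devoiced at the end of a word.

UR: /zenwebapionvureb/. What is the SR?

Rule 1 (intervocalic voicing): /p/ is a voiceless obstruent between vowels /a/ and /i/, so it voices to [b]. /zenwebapionvureb/ → zenwebabionvureb.
Rule 2 (pre-rhotic lowering): /u/ is a high vowel immediately before /r/, so it lowers to [o]. /zenwebabionvureb/ → zenwebabionvoreb.
Rule 3 (nasal place assimilation): /n/ precedes the labial consonant /w/, so it assimilates in place to [m]. /n/ precedes the labial consonant /v/, so it assimilates in place to [m]. /zenwebabionvoreb/ → zemwebabiomvoreb.
Rule 4 (final devoicing): /b/ is a voiced obstruent in word-final position, so it devoices to [p]. /zemwebabiomvoreb/ → zemwebabiomvorep.

zemwebabiomvorep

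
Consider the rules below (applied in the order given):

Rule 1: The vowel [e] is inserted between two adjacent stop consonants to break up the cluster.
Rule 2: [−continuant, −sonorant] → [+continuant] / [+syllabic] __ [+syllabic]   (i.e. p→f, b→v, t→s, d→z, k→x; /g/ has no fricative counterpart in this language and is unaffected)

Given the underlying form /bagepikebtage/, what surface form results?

Rule 1 (stop-cluster e-epenthesis): /b/ and /t/ form a stop–stop cluster, so [e] is inserted between them. /bagepikebtage/ → bagepikebetage.
Rule 2 (intervocalic spirantization): /p/ is a stop between vowels /e/ and /i/, so it spirantizes to the fricative [f]. /k/ is a stop between vowels /i/ and /e/, so it spirantizes to the fricative [x]. /b/ is a stop between vowels /e/ and /e/, so it spirantizes to the fricative [v]. /t/ is a stop between vowels /e/ and /a/, so it spirantizes to the fricative [s]. /bagepikebetage/ → bagefixevesage.

bagefixevesage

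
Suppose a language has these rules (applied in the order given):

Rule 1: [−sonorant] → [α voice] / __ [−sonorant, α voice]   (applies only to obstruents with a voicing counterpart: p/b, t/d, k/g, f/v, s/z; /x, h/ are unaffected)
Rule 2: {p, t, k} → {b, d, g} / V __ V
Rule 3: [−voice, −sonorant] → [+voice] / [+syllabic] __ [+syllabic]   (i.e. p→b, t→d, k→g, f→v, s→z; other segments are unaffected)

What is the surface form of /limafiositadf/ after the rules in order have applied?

limaviozidatf

Rule 1 (regressive voicing assimilation): /d/ precedes the voiceless obstruent /f/, so it devoices to [t] by assimilation. /limafiositadf/ → limafiositatf.
Rule 2 (intervocalic voicing): /t/ is a voiceless stop between vowels /i/ and /a/, so it voices to [d]. /limafiositatf/ → limafiosidatf.
Rule 3 (intervocalic voicing): /f/ is a voiceless obstruent between vowels /a/ and /i/, so it voices to [v]. /s/ is a voiceless obstruent between vowels /o/ and /i/, so it voices to [z]. /limafiosidatf/ → limaviozidatf.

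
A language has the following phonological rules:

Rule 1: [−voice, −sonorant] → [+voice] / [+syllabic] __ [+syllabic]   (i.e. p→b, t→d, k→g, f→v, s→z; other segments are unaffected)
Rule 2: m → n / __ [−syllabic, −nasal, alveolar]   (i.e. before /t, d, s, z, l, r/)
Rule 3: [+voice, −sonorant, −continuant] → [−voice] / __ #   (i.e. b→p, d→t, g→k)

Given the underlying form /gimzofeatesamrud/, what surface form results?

Rule 1 (intervocalic voicing): /f/ is a voiceless obstruent between vowels /o/ and /e/, so it voices to [v]. /t/ is a voiceless obstruent between vowels /a/ and /e/, so it voices to [d]. /s/ is a voiceless obstruent between vowels /e/ and /a/, so it voices to [z]. /gimzofeatesamrud/ → gimzoveadezamrud.
Rule 2 (nasal place assimilation): /m/ precedes the alveolar consonant /z/, so it assimilates in place to [n]. /m/ precedes the alveolar consonant /r/, so it assimilates in place to [n]. /gimzoveadezamrud/ → ginzoveadezanrud.
Rule 3 (final devoicing): /d/ is a voiced stop in word-final position, so it devoices to [t]. /ginzoveadezanrud/ → ginzoveadezanrut.

ginzoveadezanrut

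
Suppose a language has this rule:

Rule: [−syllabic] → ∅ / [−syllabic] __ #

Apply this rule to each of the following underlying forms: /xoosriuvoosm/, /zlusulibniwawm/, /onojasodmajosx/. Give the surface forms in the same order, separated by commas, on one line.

xoosriuvoos, zlusulibniwaw, onojasodmajos

/xoosriuvoosm/: /m/ is the second consonant of a word-final cluster /sm/, so it deletes. → [xoosriuvoos].
/zlusulibniwawm/: /m/ is the second consonant of a word-final cluster /wm/, so it deletes. → [zlusulibniwaw].
/onojasodmajosx/: /x/ is the second consonant of a word-final cluster /sx/, so it deletes. → [onojasodmajos].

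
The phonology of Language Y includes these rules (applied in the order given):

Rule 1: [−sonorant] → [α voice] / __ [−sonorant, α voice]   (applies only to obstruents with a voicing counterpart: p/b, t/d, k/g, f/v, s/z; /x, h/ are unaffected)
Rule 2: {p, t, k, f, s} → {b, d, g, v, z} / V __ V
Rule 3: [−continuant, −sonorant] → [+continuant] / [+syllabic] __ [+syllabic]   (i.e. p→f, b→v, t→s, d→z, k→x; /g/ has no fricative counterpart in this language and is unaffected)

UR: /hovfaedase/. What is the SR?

hoffaezaze

Rule 1 (regressive voicing assimilation): /v/ precedes the voiceless obstruent /f/, so it devoices to [f] by assimilation. /hovfaedase/ → hoffaedase.
Rule 2 (intervocalic voicing): /s/ is a voiceless obstruent between vowels /a/ and /e/, so it voices to [z]. /hoffaedase/ → hoffaedaze.
Rule 3 (intervocalic spirantization): /d/ is a stop between vowels /e/ and /a/, so it spirantizes to the fricative [z]. /hoffaedaze/ → hoffaezaze.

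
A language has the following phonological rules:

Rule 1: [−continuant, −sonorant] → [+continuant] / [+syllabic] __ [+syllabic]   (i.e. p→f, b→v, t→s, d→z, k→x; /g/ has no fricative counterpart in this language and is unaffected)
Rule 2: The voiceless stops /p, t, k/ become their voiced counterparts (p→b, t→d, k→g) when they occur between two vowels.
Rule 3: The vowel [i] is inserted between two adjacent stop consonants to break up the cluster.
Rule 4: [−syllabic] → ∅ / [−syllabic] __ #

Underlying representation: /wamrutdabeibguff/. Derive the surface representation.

wamrutidaveibiguf

Rule 1 (intervocalic spirantization): /b/ is a stop between vowels /a/ and /e/, so it spirantizes to the fricative [v]. /wamrutdabeibguff/ → wamrutdaveibguff.
Rule 2 (intervocalic voicing): no segment meets the environment; /wamrutdaveibguff/ is unchanged.
Rule 3 (stop-cluster i-epenthesis): /t/ and /d/ form a stop–stop cluster, so [i] is inserted between them. /b/ and /g/ form a stop–stop cluster, so [i] is inserted between them. /wamrutdaveibguff/ → wamrutidaveibiguff.
Rule 4 (final cluster simplification): /f/ is the second consonant of a word-final cluster /ff/, so it deletes. /wamrutidaveibiguff/ → wamrutidaveibiguf.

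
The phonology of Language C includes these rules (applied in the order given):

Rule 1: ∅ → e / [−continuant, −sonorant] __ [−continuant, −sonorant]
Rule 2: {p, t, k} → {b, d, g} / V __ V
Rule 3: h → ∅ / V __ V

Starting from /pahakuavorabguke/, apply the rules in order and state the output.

Rule 1 (stop-cluster e-epenthesis): /b/ and /g/ form a stop–stop cluster, so [e] is inserted between them. /pahakuavorabguke/ → pahakuavorabeguke.
Rule 2 (intervocalic voicing): /k/ is a voiceless stop between vowels /a/ and /u/, so it voices to [g]. /k/ is a voiceless stop between vowels /u/ and /e/, so it voices to [g]. /pahakuavorabeguke/ → pahaguavorabeguge.
Rule 3 (intervocalic h-deletion): /h/ occurs between vowels /a/ and /a/, so it deletes. /pahaguavorabeguge/ → paaguavorabeguge.

paaguavorabeguge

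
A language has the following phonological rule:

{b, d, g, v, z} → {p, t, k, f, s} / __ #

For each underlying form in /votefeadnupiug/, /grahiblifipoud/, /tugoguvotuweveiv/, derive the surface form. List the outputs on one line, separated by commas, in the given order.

votefeadnupiuk, grahiblifipout, tugoguvotuweveif

/votefeadnupiug/: /g/ is a voiced obstruent in word-final position, so it devoices to [k]. → [votefeadnupiuk].
/grahiblifipoud/: /d/ is a voiced obstruent in word-final position, so it devoices to [t]. → [grahiblifipout].
/tugoguvotuweveiv/: /v/ is a voiced obstruent in word-final position, so it devoices to [f]. → [tugoguvotuweveif].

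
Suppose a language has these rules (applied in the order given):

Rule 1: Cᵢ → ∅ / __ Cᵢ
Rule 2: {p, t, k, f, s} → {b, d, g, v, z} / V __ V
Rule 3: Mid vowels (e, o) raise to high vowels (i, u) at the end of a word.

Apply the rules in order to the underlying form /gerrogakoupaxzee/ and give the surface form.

Rule 1 (degemination): /rr/ is a geminate; the first /r/ deletes. /gerrogakoupaxzee/ → gerogakoupaxzee.
Rule 2 (intervocalic voicing): /k/ is a voiceless obstruent between vowels /a/ and /o/, so it voices to [g]. /p/ is a voiceless obstruent between vowels /u/ and /a/, so it voices to [b]. /gerogakoupaxzee/ → gerogagoubaxzee.
Rule 3 (final vowel raising): /e/ is a mid vowel in word-final position, so it raises to [i]. /gerogagoubaxzee/ → gerogagoubaxzei.

gerogagoubaxzei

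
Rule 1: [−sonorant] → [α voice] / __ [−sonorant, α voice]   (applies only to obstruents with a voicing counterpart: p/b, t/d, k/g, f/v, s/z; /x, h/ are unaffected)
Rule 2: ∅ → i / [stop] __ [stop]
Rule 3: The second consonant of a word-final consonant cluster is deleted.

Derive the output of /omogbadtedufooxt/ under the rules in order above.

Rule 1 (regressive voicing assimilation): /d/ precedes the voiceless obstruent /t/, so it devoices to [t] by assimilation. /omogbadtedufooxt/ → omogbattedufooxt.
Rule 2 (stop-cluster i-epenthesis): /g/ and /b/ form a stop–stop cluster, so [i] is inserted between them. /t/ and /t/ form a stop–stop cluster, so [i] is inserted between them. /omogbattedufooxt/ → omogibatitedufooxt.
Rule 3 (final cluster simplification): /t/ is the second consonant of a word-final cluster /xt/, so it deletes. /omogibatitedufooxt/ → omogibatitedufoox.

omogibatitedufoox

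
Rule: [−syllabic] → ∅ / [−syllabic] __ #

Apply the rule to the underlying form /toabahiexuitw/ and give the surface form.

toabahiexuit

/w/ is the second consonant of a word-final cluster /tw/, so it deletes.
The other instances of /t/, /b/, /h/, /x/ do not occur in the required environment and remain unchanged.
Surface form: [toabahiexuit].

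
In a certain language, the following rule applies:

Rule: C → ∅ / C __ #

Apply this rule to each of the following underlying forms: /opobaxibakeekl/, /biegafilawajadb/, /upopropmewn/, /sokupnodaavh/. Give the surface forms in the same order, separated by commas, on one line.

opobaxibakeek, biegafilawajad, upopropmew, sokupnodaav

/opobaxibakeekl/: /l/ is the second consonant of a word-final cluster /kl/, so it deletes. → [opobaxibakeek].
/biegafilawajadb/: /b/ is the second consonant of a word-final cluster /db/, so it deletes. → [biegafilawajad].
/upopropmewn/: /n/ is the second consonant of a word-final cluster /wn/, so it deletes. → [upopropmew].
/sokupnodaavh/: /h/ is the second consonant of a word-final cluster /vh/, so it deletes. → [sokupnodaav].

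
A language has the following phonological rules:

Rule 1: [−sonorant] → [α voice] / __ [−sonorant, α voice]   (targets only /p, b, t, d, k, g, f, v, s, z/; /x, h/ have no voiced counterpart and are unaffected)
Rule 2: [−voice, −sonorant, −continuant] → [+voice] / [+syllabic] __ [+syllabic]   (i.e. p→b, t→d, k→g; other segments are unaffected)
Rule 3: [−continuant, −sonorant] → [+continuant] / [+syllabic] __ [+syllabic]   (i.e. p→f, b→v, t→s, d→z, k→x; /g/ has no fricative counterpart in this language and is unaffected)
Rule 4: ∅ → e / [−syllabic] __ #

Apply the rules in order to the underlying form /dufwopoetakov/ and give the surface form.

Rule 1 (regressive voicing assimilation): no segment meets the environment; /dufwopoetakov/ is unchanged.
Rule 2 (intervocalic voicing): /p/ is a voiceless stop between vowels /o/ and /o/, so it voices to [b]. /t/ is a voiceless stop between vowels /e/ and /a/, so it voices to [d]. /k/ is a voiceless stop between vowels /a/ and /o/, so it voices to [g]. /dufwopoetakov/ → dufwoboedagov.
Rule 3 (intervocalic spirantization): /b/ is a stop between vowels /o/ and /o/, so it spirantizes to the fricative [v]. /d/ is a stop between vowels /e/ and /a/, so it spirantizes to the fricative [z]. /dufwoboedagov/ → dufwovoezagov.
Rule 4 (final e-epenthesis): the form ends in the consonant /v/, so [e] is inserted word-finally. /dufwovoezagov/ → dufwovoezagove.

dufwovoezagove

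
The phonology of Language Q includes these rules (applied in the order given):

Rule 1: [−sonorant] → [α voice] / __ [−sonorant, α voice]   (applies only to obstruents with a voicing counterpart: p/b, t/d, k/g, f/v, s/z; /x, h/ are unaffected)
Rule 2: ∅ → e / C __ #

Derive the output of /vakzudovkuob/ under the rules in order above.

Rule 1 (regressive voicing assimilation): /k/ precedes the voiced obstruent /z/, so it voices to [g] by assimilation. /v/ precedes the voiceless obstruent /k/, so it devoices to [f] by assimilation. /vakzudovkuob/ → vagzudofkuob.
Rule 2 (final e-epenthesis): the form ends in the consonant /b/, so [e] is inserted word-finally. /vagzudofkuob/ → vagzudofkuobe.

vagzudofkuobe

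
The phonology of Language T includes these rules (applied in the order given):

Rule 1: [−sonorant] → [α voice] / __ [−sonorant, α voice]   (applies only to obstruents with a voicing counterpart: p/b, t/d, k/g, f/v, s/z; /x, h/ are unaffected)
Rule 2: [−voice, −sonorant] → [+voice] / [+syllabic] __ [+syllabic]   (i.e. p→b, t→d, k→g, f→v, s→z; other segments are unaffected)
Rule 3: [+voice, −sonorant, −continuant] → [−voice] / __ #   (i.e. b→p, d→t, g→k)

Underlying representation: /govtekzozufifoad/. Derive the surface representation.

goftegzozuvivoat

Rule 1 (regressive voicing assimilation): /v/ precedes the voiceless obstruent /t/, so it devoices to [f] by assimilation. /k/ precedes the voiced obstruent /z/, so it voices to [g] by assimilation. /govtekzozufifoad/ → goftegzozufifoad.
Rule 2 (intervocalic voicing): /f/ is a voiceless obstruent between vowels /u/ and /i/, so it voices to [v]. /f/ is a voiceless obstruent between vowels /i/ and /o/, so it voices to [v]. /goftegzozufifoad/ → goftegzozuvivoad.
Rule 3 (final devoicing): /d/ is a voiced stop in word-final position, so it devoices to [t]. /goftegzozuvivoad/ → goftegzozuvivoat.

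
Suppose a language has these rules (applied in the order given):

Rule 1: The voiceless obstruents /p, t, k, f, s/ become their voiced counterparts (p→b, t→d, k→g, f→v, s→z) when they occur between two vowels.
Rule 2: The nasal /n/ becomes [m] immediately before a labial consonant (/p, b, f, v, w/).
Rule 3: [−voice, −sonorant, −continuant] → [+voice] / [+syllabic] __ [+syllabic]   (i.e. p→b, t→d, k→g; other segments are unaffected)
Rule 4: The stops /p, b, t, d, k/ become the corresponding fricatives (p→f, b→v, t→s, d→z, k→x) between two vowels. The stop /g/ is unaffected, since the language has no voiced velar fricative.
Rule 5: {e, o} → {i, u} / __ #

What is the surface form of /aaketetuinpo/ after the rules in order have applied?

aagezezuimpu

Rule 1 (intervocalic voicing): /k/ is a voiceless obstruent between vowels /a/ and /e/, so it voices to [g]. /t/ is a voiceless obstruent between vowels /e/ and /e/, so it voices to [d]. /t/ is a voiceless obstruent between vowels /e/ and /u/, so it voices to [d]. /aaketetuinpo/ → aagededuinpo.
Rule 2 (nasal place assimilation): /n/ precedes the labial consonant /p/, so it assimilates in place to [m]. /aagededuinpo/ → aagededuimpo.
Rule 3 (intervocalic voicing): no segment meets the environment; /aagededuimpo/ is unchanged.
Rule 4 (intervocalic spirantization): /d/ is a stop between vowels /e/ and /e/, so it spirantizes to the fricative [z]. /d/ is a stop between vowels /e/ and /u/, so it spirantizes to the fricative [z]. /aagededuimpo/ → aagezezuimpo.
Rule 5 (final vowel raising): /o/ is a mid vowel in word-final position, so it raises to [u]. /aagezezuimpo/ → aagezezuimpu.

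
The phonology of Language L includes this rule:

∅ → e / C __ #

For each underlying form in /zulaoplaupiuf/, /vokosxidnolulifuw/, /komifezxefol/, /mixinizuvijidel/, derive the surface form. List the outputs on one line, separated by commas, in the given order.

/zulaoplaupiuf/: the form ends in the consonant /f/, so [e] is inserted word-finally. → [zulaoplaupiufe].
/vokosxidnolulifuw/: the form ends in the consonant /w/, so [e] is inserted word-finally. → [vokosxidnolulifuwe].
/komifezxefol/: the form ends in the consonant /l/, so [e] is inserted word-finally. → [komifezxefole].
/mixinizuvijidel/: the form ends in the consonant /l/, so [e] is inserted word-finally. → [mixinizuvijidele].

zulaoplaupiufe, vokosxidnolulifuwe, komifezxefole, mixinizuvijidele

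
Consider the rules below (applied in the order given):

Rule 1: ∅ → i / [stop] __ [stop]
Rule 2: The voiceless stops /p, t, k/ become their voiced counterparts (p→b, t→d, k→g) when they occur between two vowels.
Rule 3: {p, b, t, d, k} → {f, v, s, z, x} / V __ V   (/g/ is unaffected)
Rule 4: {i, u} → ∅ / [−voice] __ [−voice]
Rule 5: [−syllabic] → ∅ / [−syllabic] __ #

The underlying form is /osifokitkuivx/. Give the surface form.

Rule 1 (stop-cluster i-epenthesis): /t/ and /k/ form a stop–stop cluster, so [i] is inserted between them. /osifokitkuivx/ → osifokitikuivx.
Rule 2 (intervocalic voicing): /k/ is a voiceless stop between vowels /o/ and /i/, so it voices to [g]. /t/ is a voiceless stop between vowels /i/ and /i/, so it voices to [d]. /k/ is a voiceless stop between vowels /i/ and /u/, so it voices to [g]. /osifokitikuivx/ → osifogidiguivx.
Rule 3 (intervocalic spirantization): /d/ is a stop between vowels /i/ and /i/, so it spirantizes to the fricative [z]. /osifogidiguivx/ → osifogiziguivx.
Rule 4 (high vowel syncope): /i/ is a high vowel flanked by voiceless consonants /s/ and /f/, so it deletes. /osifogiziguivx/ → osfogiziguivx.
Rule 5 (final cluster simplification): /x/ is the second consonant of a word-final cluster /vx/, so it deletes. /osfogiziguivx/ → osfogiziguiv.

osfogiziguiv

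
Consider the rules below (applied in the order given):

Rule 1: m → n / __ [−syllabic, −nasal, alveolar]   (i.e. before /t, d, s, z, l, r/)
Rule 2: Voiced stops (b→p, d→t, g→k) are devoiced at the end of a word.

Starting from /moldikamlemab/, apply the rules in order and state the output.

moldikanlemap

Rule 1 (nasal place assimilation): /m/ precedes the alveolar consonant /l/, so it assimilates in place to [n]. /moldikamlemab/ → moldikanlemab.
Rule 2 (final devoicing): /b/ is a voiced stop in word-final position, so it devoices to [p]. /moldikanlemab/ → moldikanlemap.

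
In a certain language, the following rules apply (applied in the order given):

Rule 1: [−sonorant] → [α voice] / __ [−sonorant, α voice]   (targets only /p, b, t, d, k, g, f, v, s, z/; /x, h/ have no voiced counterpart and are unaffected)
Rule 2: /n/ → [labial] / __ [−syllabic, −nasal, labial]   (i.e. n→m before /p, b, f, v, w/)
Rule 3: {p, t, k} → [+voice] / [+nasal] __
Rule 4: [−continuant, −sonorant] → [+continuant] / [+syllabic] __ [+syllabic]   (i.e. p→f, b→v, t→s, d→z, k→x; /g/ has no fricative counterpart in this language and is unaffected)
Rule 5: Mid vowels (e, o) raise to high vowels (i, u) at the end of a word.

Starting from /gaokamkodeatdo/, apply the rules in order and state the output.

gaoxamgozeaddu

Rule 1 (regressive voicing assimilation): /t/ precedes the voiced obstruent /d/, so it voices to [d] by assimilation. /gaokamkodeatdo/ → gaokamkodeaddo.
Rule 2 (nasal place assimilation): no segment meets the environment; /gaokamkodeaddo/ is unchanged.
Rule 3 (post-nasal voicing): /k/ is a voiceless stop immediately after the nasal /m/, so it voices to [g]. /gaokamkodeaddo/ → gaokamgodeaddo.
Rule 4 (intervocalic spirantization): /k/ is a stop between vowels /o/ and /a/, so it spirantizes to the fricative [x]. /d/ is a stop between vowels /o/ and /e/, so it spirantizes to the fricative [z]. /gaokamgodeaddo/ → gaoxamgozeaddo.
Rule 5 (final vowel raising): /o/ is a mid vowel in word-final position, so it raises to [u]. /gaoxamgozeaddo/ → gaoxamgozeaddu.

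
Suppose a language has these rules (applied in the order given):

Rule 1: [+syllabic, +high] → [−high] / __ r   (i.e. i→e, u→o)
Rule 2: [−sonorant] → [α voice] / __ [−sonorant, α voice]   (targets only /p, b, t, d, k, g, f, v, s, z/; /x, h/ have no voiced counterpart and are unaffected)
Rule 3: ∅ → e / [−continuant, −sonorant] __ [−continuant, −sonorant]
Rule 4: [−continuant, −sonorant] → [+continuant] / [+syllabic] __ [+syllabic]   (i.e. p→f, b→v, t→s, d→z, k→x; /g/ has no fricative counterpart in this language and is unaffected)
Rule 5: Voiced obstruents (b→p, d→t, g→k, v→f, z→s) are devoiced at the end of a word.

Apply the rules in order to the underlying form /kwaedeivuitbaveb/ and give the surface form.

Rule 1 (pre-rhotic lowering): no segment meets the environment; /kwaedeivuitbaveb/ is unchanged.
Rule 2 (regressive voicing assimilation): /t/ precedes the voiced obstruent /b/, so it voices to [d] by assimilation. /kwaedeivuitbaveb/ → kwaedeivuidbaveb.
Rule 3 (stop-cluster e-epenthesis): /d/ and /b/ form a stop–stop cluster, so [e] is inserted between them. /kwaedeivuidbaveb/ → kwaedeivuidebaveb.
Rule 4 (intervocalic spirantization): /d/ is a stop between vowels /e/ and /e/, so it spirantizes to the fricative [z]. /d/ is a stop between vowels /i/ and /e/, so it spirantizes to the fricative [z]. /b/ is a stop between vowels /e/ and /a/, so it spirantizes to the fricative [v]. /kwaedeivuidebaveb/ → kwaezeivuizevaveb.
Rule 5 (final devoicing): /b/ is a voiced obstruent in word-final position, so it devoices to [p]. /kwaezeivuizevaveb/ → kwaezeivuizevavep.

kwaezeivuizevavep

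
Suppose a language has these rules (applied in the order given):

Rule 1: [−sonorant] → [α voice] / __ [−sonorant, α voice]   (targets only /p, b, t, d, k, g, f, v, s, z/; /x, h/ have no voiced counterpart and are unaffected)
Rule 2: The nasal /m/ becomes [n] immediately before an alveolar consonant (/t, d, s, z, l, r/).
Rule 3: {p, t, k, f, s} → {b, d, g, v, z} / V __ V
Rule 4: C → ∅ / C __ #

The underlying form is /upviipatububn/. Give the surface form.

Rule 1 (regressive voicing assimilation): /p/ precedes the voiced obstruent /v/, so it voices to [b] by assimilation. /upviipatububn/ → ubviipatububn.
Rule 2 (nasal place assimilation): no segment meets the environment; /ubviipatububn/ is unchanged.
Rule 3 (intervocalic voicing): /p/ is a voiceless obstruent between vowels /i/ and /a/, so it voices to [b]. /t/ is a voiceless obstruent between vowels /a/ and /u/, so it voices to [d]. /ubviipatububn/ → ubviibadububn.
Rule 4 (final cluster simplification): /n/ is the second consonant of a word-final cluster /bn/, so it deletes. /ubviibadububn/ → ubviibadubub.

ubviibadubub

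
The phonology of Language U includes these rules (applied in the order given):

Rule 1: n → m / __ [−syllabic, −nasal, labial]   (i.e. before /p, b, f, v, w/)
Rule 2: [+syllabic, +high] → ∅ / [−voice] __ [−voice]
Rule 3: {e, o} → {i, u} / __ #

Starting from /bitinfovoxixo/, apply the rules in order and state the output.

bitimfovoxxu

Rule 1 (nasal place assimilation): /n/ precedes the labial consonant /f/, so it assimilates in place to [m]. /bitinfovoxixo/ → bitimfovoxixo.
Rule 2 (high vowel syncope): /i/ is a high vowel flanked by voiceless consonants /x/ and /x/, so it deletes. /bitimfovoxixo/ → bitimfovoxxo.
Rule 3 (final vowel raising): /o/ is a mid vowel in word-final position, so it raises to [u]. /bitimfovoxxo/ → bitimfovoxxu.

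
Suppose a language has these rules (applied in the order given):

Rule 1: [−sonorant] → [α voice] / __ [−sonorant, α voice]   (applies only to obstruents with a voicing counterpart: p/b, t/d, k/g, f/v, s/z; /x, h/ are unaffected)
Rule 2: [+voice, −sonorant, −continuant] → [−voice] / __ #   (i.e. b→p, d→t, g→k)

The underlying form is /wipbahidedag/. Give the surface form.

wibbahidedak

Rule 1 (regressive voicing assimilation): /p/ precedes the voiced obstruent /b/, so it voices to [b] by assimilation. /wipbahidedag/ → wibbahidedag.
Rule 2 (final devoicing): /g/ is a voiced stop in word-final position, so it devoices to [k]. /wibbahidedag/ → wibbahidedak.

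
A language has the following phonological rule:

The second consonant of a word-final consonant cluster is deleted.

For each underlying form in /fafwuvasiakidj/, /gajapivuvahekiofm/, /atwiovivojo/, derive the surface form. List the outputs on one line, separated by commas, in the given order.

fafwuvasiakid, gajapivuvahekiof, atwiovivojo

/fafwuvasiakidj/: /j/ is the second consonant of a word-final cluster /dj/, so it deletes. → [fafwuvasiakid].
/gajapivuvahekiofm/: /m/ is the second consonant of a word-final cluster /fm/, so it deletes. → [gajapivuvahekiof].
/atwiovivojo/: the rule's environment is not met; surfaces unchanged as [atwiovivojo].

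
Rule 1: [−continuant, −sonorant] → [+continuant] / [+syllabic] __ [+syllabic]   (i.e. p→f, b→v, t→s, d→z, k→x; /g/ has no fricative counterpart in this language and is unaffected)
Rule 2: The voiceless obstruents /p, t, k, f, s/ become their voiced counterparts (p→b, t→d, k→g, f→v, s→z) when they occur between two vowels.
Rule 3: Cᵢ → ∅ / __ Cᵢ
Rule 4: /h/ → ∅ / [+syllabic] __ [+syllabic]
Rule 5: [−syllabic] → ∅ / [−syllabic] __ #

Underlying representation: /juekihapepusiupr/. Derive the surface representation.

Rule 1 (intervocalic spirantization): /k/ is a stop between vowels /e/ and /i/, so it spirantizes to the fricative [x]. /p/ is a stop between vowels /a/ and /e/, so it spirantizes to the fricative [f]. /p/ is a stop between vowels /e/ and /u/, so it spirantizes to the fricative [f]. /juekihapepusiupr/ → juexihafefusiupr.
Rule 2 (intervocalic voicing): /f/ is a voiceless obstruent between vowels /a/ and /e/, so it voices to [v]. /f/ is a voiceless obstruent between vowels /e/ and /u/, so it voices to [v]. /s/ is a voiceless obstruent between vowels /u/ and /i/, so it voices to [z]. /juexihafefusiupr/ → juexihavevuziupr.
Rule 3 (degemination): no segment meets the environment; /juexihavevuziupr/ is unchanged.
Rule 4 (intervocalic h-deletion): /h/ occurs between vowels /i/ and /a/, so it deletes. /juexihavevuziupr/ → juexiavevuziupr.
Rule 5 (final cluster simplification): /r/ is the second consonant of a word-final cluster /pr/, so it deletes. /juexiavevuziupr/ → juexiavevuziup.

juexiavevuziup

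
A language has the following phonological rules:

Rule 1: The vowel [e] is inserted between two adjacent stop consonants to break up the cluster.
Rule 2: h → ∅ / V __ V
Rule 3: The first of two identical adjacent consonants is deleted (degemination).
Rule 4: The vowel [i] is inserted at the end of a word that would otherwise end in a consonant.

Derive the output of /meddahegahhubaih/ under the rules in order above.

Rule 1 (stop-cluster e-epenthesis): /d/ and /d/ form a stop–stop cluster, so [e] is inserted between them. /meddahegahhubaih/ → mededahegahhubaih.
Rule 2 (intervocalic h-deletion): /h/ occurs between vowels /a/ and /e/, so it deletes. /mededahegahhubaih/ → mededaegahhubaih.
Rule 3 (degemination): /hh/ is a geminate; the first /h/ deletes. /mededaegahhubaih/ → mededaegahubaih.
Rule 4 (final i-epenthesis): the form ends in the consonant /h/, so [i] is inserted word-finally. /mededaegahubaih/ → mededaegahubaihi.

mededaegahubaihi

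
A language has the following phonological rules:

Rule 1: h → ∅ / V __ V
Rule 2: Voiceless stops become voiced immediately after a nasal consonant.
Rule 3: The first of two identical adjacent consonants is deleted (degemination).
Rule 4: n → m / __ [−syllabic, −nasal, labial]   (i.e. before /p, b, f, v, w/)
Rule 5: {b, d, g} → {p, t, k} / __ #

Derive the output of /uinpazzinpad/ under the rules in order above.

uimbazimbat

Rule 1 (intervocalic h-deletion): no segment meets the environment; /uinpazzinpad/ is unchanged.
Rule 2 (post-nasal voicing): /p/ is a voiceless stop immediately after the nasal /n/, so it voices to [b]. /p/ is a voiceless stop immediately after the nasal /n/, so it voices to [b]. /uinpazzinpad/ → uinbazzinbad.
Rule 3 (degemination): /zz/ is a geminate; the first /z/ deletes. /uinbazzinbad/ → uinbazinbad.
Rule 4 (nasal place assimilation): /n/ precedes the labial consonant /b/, so it assimilates in place to [m]. /n/ precedes the labial consonant /b/, so it assimilates in place to [m]. /uinbazinbad/ → uimbazimbad.
Rule 5 (final devoicing): /d/ is a voiced stop in word-final position, so it devoices to [t]. /uimbazimbad/ → uimbazimbat.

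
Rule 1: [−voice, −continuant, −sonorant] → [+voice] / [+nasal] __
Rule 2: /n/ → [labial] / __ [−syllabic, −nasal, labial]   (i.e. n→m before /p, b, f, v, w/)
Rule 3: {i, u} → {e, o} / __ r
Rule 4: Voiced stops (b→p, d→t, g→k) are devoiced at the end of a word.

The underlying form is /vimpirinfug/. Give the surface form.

Rule 1 (post-nasal voicing): /p/ is a voiceless stop immediately after the nasal /m/, so it voices to [b]. /vimpirinfug/ → vimbirinfug.
Rule 2 (nasal place assimilation): /n/ precedes the labial consonant /f/, so it assimilates in place to [m]. /vimbirinfug/ → vimbirimfug.
Rule 3 (pre-rhotic lowering): /i/ is a high vowel immediately before /r/, so it lowers to [e]. /vimbirimfug/ → vimberimfug.
Rule 4 (final devoicing): /g/ is a voiced stop in word-final position, so it devoices to [k]. /vimberimfug/ → vimberimfuk.

vimberimfuk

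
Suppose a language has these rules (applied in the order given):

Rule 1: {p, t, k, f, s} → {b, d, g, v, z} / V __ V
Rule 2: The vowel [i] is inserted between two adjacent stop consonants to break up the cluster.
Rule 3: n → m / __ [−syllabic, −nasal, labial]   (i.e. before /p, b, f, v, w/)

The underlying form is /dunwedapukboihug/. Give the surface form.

dumwedabukiboihug

Rule 1 (intervocalic voicing): /p/ is a voiceless obstruent between vowels /a/ and /u/, so it voices to [b]. /dunwedapukboihug/ → dunwedabukboihug.
Rule 2 (stop-cluster i-epenthesis): /k/ and /b/ form a stop–stop cluster, so [i] is inserted between them. /dunwedabukboihug/ → dunwedabukiboihug.
Rule 3 (nasal place assimilation): /n/ precedes the labial consonant /w/, so it assimilates in place to [m]. /dunwedabukiboihug/ → dumwedabukiboihug.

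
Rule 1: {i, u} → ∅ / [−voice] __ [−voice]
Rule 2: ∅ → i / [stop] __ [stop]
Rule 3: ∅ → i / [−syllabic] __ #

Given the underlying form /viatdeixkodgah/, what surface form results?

viatideixkodigahi

Rule 1 (high vowel syncope): no segment meets the environment; /viatdeixkodgah/ is unchanged.
Rule 2 (stop-cluster i-epenthesis): /t/ and /d/ form a stop–stop cluster, so [i] is inserted between them. /d/ and /g/ form a stop–stop cluster, so [i] is inserted between them. /viatdeixkodgah/ → viatideixkodigah.
Rule 3 (final i-epenthesis): the form ends in the consonant /h/, so [i] is inserted word-finally. /viatideixkodigah/ → viatideixkodigahi.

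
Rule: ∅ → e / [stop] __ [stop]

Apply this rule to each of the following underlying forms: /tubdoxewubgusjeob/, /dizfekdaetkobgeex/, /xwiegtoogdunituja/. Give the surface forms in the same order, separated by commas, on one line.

/tubdoxewubgusjeob/: /b/ and /d/ form a stop–stop cluster, so [e] is inserted between them. /b/ and /g/ form a stop–stop cluster, so [e] is inserted between them. → [tubedoxewubegusjeob].
/dizfekdaetkobgeex/: /k/ and /d/ form a stop–stop cluster, so [e] is inserted between them. /t/ and /k/ form a stop–stop cluster, so [e] is inserted between them. /b/ and /g/ form a stop–stop cluster, so [e] is inserted between them. → [dizfekedaetekobegeex].
/xwiegtoogdunituja/: /g/ and /t/ form a stop–stop cluster, so [e] is inserted between them. /g/ and /d/ form a stop–stop cluster, so [e] is inserted between them. → [xwiegetoogedunituja].

tubedoxewubegusjeob, dizfekedaetekobegeex, xwiegetoogedunituja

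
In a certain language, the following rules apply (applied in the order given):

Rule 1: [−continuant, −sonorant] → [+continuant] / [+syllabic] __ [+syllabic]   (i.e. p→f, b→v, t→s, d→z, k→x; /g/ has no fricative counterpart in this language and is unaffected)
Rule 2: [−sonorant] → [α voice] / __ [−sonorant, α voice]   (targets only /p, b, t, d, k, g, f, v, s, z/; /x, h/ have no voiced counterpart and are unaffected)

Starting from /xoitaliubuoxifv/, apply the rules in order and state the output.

Rule 1 (intervocalic spirantization): /t/ is a stop between vowels /i/ and /a/, so it spirantizes to the fricative [s]. /b/ is a stop between vowels /u/ and /u/, so it spirantizes to the fricative [v]. /xoitaliubuoxifv/ → xoisaliuvuoxifv.
Rule 2 (regressive voicing assimilation): /f/ precedes the voiced obstruent /v/, so it voices to [v] by assimilation. /xoisaliuvuoxifv/ → xoisaliuvuoxivv.

xoisaliuvuoxivv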